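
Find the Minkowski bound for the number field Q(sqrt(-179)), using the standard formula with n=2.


d = -179, d mod 4 = 1, so disc(K) = d = -179; |disc(K)| = 179
Imaginary quadratic field, so n = 2, s = r2 = 1, r1 = 0
M = (n!/n^n) * (4/pi)^s * sqrt(|disc(K)|) = (2!/2^2) * (4/pi)^1 * sqrt(179)
= 0.5 * 1.273240 * 13.379088
= 8.5174

8.5174


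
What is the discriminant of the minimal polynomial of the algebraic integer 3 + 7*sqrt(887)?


The element 3 + 7*sqrt(887) has minimal polynomial:
x^2 - 6*x - 43454
Discriminant = (-6)^2 - 4*(-43454)
= 36 + 173816
= 173852

173852


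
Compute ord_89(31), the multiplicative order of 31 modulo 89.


We want ord_89(31), the smallest k >= 1 with 31^k = 1 mod 89.
n = 89 = 89, phi(89) = 88; the order divides phi(n).
Divisors of 88: 1, 2, 4, 8, 11, 22, 44, 88
Repeated squaring mod 89: 31^1 = 31, 31^2 = 71, 31^4 = 57, 31^8 = 45, 31^16 = 67, 31^32 = 39, 31^64 = 8
Test divisors in increasing order:
  k=1: 31^1 = 31 mod 89
  k=2: 31^2 = 71 mod 89
  k=4: 31^4 = 57 mod 89
  k=8: 31^8 = 45 mod 89
  k=11: 31^11 = 45 * 71 * 31 = 77 mod 89
  k=22: 31^22 = 67 * 57 * 71 = 55 mod 89
  k=44: 31^44 = 39 * 45 * 57 = 88 mod 89
  k=88: 31^88 = 8 * 67 * 45 = 1 mod 89  <- first divisor giving 1
Order = 88

88


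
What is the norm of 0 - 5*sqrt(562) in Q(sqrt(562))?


N(a + b*sqrt(d)) = a^2 - d*b^2
= (0)^2 - (562)*(-5)^2
= 0 - 14050
= -14050

-14050


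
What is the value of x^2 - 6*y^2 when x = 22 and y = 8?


x^2 - d*y^2
= 22^2 - 6*8^2
= 484 - 384
= 100

100


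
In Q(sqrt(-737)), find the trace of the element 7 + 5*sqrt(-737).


Tr(a + b*sqrt(d)) = (a + b*sqrt(d)) + (a - b*sqrt(d)) = 2a
= 2 * (7)
= 14

14


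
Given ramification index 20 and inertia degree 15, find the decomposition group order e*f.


|D_P| = e * f
= 20 * 15
= 300

300


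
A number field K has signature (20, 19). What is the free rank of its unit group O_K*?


By Dirichlet's unit theorem:
rank = r1 + r2 - 1
= 20 + 19 - 1
= 38

38


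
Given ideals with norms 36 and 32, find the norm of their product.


N(IJ) = N(I) * N(J)
= 36 * 32
= 1152

1152


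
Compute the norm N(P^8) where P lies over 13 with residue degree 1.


N(P^a) = p^(a*f)
= 13^(8*1)
= 13^8
= 815730721

815730721


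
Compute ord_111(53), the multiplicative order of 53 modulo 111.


We want ord_111(53), the smallest k >= 1 with 53^k = 1 mod 111.
n = 111 = 3 * 37, phi(111) = 72; the order divides phi(n).
Divisors of 72: 1, 2, 3, 4, 6, 8, 9, 12, 18, 24, 36, 72
Repeated squaring mod 111: 53^1 = 53, 53^2 = 34, 53^4 = 46, 53^8 = 7, 53^16 = 49, 53^32 = 70, 53^64 = 16
Test divisors in increasing order:
  k=1: 53^1 = 53 mod 111
  k=2: 53^2 = 34 mod 111
  k=3: 53^3 = 34 * 53 = 26 mod 111
  k=4: 53^4 = 46 mod 111
  k=6: 53^6 = 46 * 34 = 10 mod 111
  k=8: 53^8 = 7 mod 111
  k=9: 53^9 = 7 * 53 = 38 mod 111
  k=12: 53^12 = 7 * 46 = 100 mod 111
  k=18: 53^18 = 49 * 34 = 1 mod 111  <- first divisor giving 1
Order = 18

18


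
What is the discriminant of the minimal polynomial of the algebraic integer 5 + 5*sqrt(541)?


The element 5 + 5*sqrt(541) has minimal polynomial:
x^2 - 10*x - 13500
Discriminant = (-10)^2 - 4*(-13500)
= 100 + 54000
= 54100

54100


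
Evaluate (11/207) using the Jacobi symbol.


Compute (11/207) via quadratic reciprocity:
  reciprocity: (11/207) -> -(207/11)
  reduce: (9/11)
  reciprocity: (9/11) -> +(11/9)
  reduce: (2/9)
  pull out 2: (2/9) = +1  (since 9 mod 8 = 1)
  (1/9) = 1
Product of signs = -1

-1


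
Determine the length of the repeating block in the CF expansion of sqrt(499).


Run the CF algorithm for sqrt(499).
a_0 = floor(sqrt(499)) = 22; set m_0=0, q_0=1.
Recurrence: m' = q*a - m,  q' = (d - m'^2)/q,  a' = floor((a_0 + m')/q').
  step 1: m=22, q=15, a=2
  step 2: m=8, q=29, a=1
  step 3: m=21, q=2, a=21
  step 4: m=21, q=29, a=1
  step 5: m=8, q=15, a=2
  step 6: m=22, q=1, a=44
a_6 = 2*a_0 = 44, so the period closes here.
sqrt(499) = [22; 2, 1, 21, 1, 2, 44]
Period length = 6

6


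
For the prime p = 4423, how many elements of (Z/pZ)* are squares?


For prime p, the number of non-zero quadratic residues is (p-1)/2.
= (4423-1)/2
= 2211

2211


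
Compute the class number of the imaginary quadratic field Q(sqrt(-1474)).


K = Q(sqrt(-1474)). d mod 4 = 2, so D = disc(K) = 4d = -5896
h(K) equals the number of primitive reduced positive-definite forms (a, b, c) = a*x^2 + b*x*y + c*y^2 with b^2 - 4ac = D,
where reduced means |b| <= a <= c, with b >= 0 whenever |b| = a or a = c, and primitive means gcd(a, b, c) = 1.
Reduced forces 3a^2 <= |D| = 5896, so 1 <= a <= 44; b must have the parity of D, and c = (b^2 - D)/(4a) must be an integer >= a.
Enumerate a = 1..44, b in [-a, a]:
  a=1: (1, 0, 1474)  [1]
  a=2: (2, 0, 737)  [1]
  a=3..4: none
  a=5: (5, -2, 295), (5, 2, 295)  [2]
  a=6..9: none
  a=10: (10, -8, 149), (10, 8, 149)  [2]
  a=11: (11, 0, 134)  [1]
  a=12..21: none
  a=22: (22, 0, 67)  [1]
  a=23..24: none
  a=25: (25, -2, 59), (25, 2, 59)  [2]
  a=26..28: none
  a=29: (29, -22, 55), (29, 22, 55)  [2]
  a=30: none
  a=31: (31, -26, 53), (31, 26, 53)  [2]
  a=32..40: none
  a=41: (41, -34, 43), (41, 34, 43)  [2]
  a=42..44: none
Total reduced forms: 1 + 1 + 2 + 2 + 1 + 1 + 2 + 2 + 2 + 2 = 16
h = 16

16


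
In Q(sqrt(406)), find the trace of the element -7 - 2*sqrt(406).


Tr(a + b*sqrt(d)) = (a + b*sqrt(d)) + (a - b*sqrt(d)) = 2a
= 2 * (-7)
= -14

-14


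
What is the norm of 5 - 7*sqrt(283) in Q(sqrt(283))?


N(a + b*sqrt(d)) = a^2 - d*b^2
= (5)^2 - (283)*(-7)^2
= 25 - 13867
= -13842

-13842


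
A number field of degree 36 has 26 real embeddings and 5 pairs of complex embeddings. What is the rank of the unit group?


By Dirichlet's unit theorem:
rank = r1 + r2 - 1
= 26 + 5 - 1
= 30

30


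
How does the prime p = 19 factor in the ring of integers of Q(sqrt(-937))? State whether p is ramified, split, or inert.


K = Q(sqrt(-937)). Since d mod 4 = 3, disc(K) = -3748.
Check p | disc: -3748 mod 19 = 14.
p does not divide disc. Compute Legendre symbol (d/p):
13^((19-1)/2) mod 19 = -1
(d/p) = -1, so p is inert: (p) stays prime with e=1, f=2, g=1.
Therefore p is inert.

inert


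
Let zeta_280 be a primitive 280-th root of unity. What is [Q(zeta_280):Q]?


The degree equals Euler's totient phi(280).
280 = 2^3 * 5 * 7
phi(280) = 96

96


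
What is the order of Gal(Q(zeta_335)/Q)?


|Gal(Q(zeta_335)/Q)| = phi(335)
= 264

264


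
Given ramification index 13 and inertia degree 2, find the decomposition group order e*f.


|D_P| = e * f
= 13 * 2
= 26

26


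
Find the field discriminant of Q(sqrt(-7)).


For K = Q(sqrt(d)) with d squarefree: disc(K) = d if d = 1 mod 4, and disc(K) = 4d if d = 2 or 3 mod 4.
Here d = -7, and d mod 4 = 1.
d = 1 mod 4 (O_K = Z[(1+sqrt(d))/2]), so disc(K) = d = -7

-7


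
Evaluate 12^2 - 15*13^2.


x^2 - d*y^2
= 12^2 - 15*13^2
= 144 - 2535
= -2391

-2391


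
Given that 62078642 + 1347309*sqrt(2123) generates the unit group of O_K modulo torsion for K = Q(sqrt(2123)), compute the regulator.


epsilon = 62078642 + 1347309*sqrt(2123)
= 1.2416e+08
R = ln(1.2416e+08)
= 18.6371

18.6371


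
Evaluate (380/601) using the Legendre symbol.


p = 601 is prime, so compute (380/601) with the reciprocity algorithm (Jacobi-symbol steps: pull out 2s via (2/n), flip via reciprocity, reduce):
  pull out 2: (2/601) = +1  (since 601 mod 8 = 1)
  pull out 2: (2/601) = +1  (since 601 mod 8 = 1)
  reciprocity: (95/601) -> +(601/95)
  reduce: (31/95)
  reciprocity: (31/95) -> -(95/31)
  reduce: (2/31)
  pull out 2: (2/31) = +1  (since 31 mod 8 = 7)
  (1/31) = 1
Product of signs = -1
(380/601) = -1

-1


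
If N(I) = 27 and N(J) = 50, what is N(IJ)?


N(IJ) = N(I) * N(J)
= 27 * 50
= 1350

1350


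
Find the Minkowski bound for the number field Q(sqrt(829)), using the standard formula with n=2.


d = 829, d mod 4 = 1, so disc(K) = d = 829; |disc(K)| = 829
Real quadratic field, so n = 2, s = r2 = 0, r1 = 2
M = (n!/n^n) * (4/pi)^s * sqrt(|disc(K)|) = (2!/2^2) * (4/pi)^0 * sqrt(829)
= 0.5 * 1.000000 * 28.792360
= 14.3962

14.3962


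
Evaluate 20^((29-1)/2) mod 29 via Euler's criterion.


p = 29 is prime and the exponent is (p-1)/2 = 14, so by Euler's criterion 20^14 = (20/29) = +1 or -1 mod 29.
Compute by square-and-multiply:
  14 = 8 + 4 + 2 (binary 1110)
  Repeated squaring mod 29: 20^1 = 20, 20^2 = 23, 20^4 = 7, 20^8 = 20
  20^14 = 20^8 * 20^4 * 20^2 = 20 * 7 * 23 mod 29
    20 * 7 = 140 = 24 mod 29
    24 * 23 = 552 = 1 mod 29
  20^14 = 1 mod 29
Result 1: 20 is a quadratic residue mod 29.
20^14 mod 29 = 1

1


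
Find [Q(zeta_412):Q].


The degree equals Euler's totient phi(412).
412 = 2^2 * 103
phi(412) = 204

204


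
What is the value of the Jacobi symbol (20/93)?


Compute (20/93) via quadratic reciprocity:
  pull out 2: (2/93) = -1  (since 93 mod 8 = 5)
  pull out 2: (2/93) = -1  (since 93 mod 8 = 5)
  reciprocity: (5/93) -> +(93/5)
  reduce: (3/5)
  reciprocity: (3/5) -> +(5/3)
  reduce: (2/3)
  pull out 2: (2/3) = -1  (since 3 mod 8 = 3)
  (1/3) = 1
Product of signs = -1

-1


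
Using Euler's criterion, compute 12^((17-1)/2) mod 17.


p = 17 is prime and the exponent is (p-1)/2 = 8, so by Euler's criterion 12^8 = (12/17) = +1 or -1 mod 17.
Compute by square-and-multiply:
  8 = 8 (binary 1000)
  Repeated squaring mod 17: 12^1 = 12, 12^2 = 8, 12^4 = 13, 12^8 = 16
  12^8 = 16 mod 17
Result 16 = p - 1 = -1 mod 17: 12 is a quadratic non-residue mod 17. As a residue in [0, p-1] the value is 16.
12^8 mod 17 = 16

16


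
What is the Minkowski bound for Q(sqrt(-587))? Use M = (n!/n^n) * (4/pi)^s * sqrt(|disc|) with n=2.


d = -587, d mod 4 = 1, so disc(K) = d = -587; |disc(K)| = 587
Imaginary quadratic field, so n = 2, s = r2 = 1, r1 = 0
M = (n!/n^n) * (4/pi)^s * sqrt(|disc(K)|) = (2!/2^2) * (4/pi)^1 * sqrt(587)
= 0.5 * 1.273240 * 24.228083
= 15.4241

15.4241


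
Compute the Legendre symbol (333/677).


p = 677 is prime, so compute (333/677) with the reciprocity algorithm (Jacobi-symbol steps: pull out 2s via (2/n), flip via reciprocity, reduce):
  reciprocity: (333/677) -> +(677/333)
  reduce: (11/333)
  reciprocity: (11/333) -> +(333/11)
  reduce: (3/11)
  reciprocity: (3/11) -> -(11/3)
  reduce: (2/3)
  pull out 2: (2/3) = -1  (since 3 mod 8 = 3)
  (1/3) = 1
Product of signs = 1
(333/677) = 1

1


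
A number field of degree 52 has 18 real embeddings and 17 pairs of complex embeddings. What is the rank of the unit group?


By Dirichlet's unit theorem:
rank = r1 + r2 - 1
= 18 + 17 - 1
= 34

34


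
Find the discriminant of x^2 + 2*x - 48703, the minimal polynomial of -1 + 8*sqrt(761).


The element -1 + 8*sqrt(761) has minimal polynomial:
x^2 + 2*x - 48703
Discriminant = (2)^2 - 4*(-48703)
= 4 + 194812
= 194816

194816


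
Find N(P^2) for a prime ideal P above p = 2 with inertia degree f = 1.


N(P^a) = p^(a*f)
= 2^(2*1)
= 2^2
= 4

4


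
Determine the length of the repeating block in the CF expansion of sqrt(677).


Run the CF algorithm for sqrt(677).
a_0 = floor(sqrt(677)) = 26; set m_0=0, q_0=1.
Recurrence: m' = q*a - m,  q' = (d - m'^2)/q,  a' = floor((a_0 + m')/q').
  step 1: m=26, q=1, a=52
a_1 = 2*a_0 = 52, so the period closes here.
sqrt(677) = [26; 52]
Period length = 1

1


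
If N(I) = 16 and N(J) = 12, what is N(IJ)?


N(IJ) = N(I) * N(J)
= 16 * 12
= 192

192


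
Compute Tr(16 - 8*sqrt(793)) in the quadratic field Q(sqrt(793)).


Tr(a + b*sqrt(d)) = (a + b*sqrt(d)) + (a - b*sqrt(d)) = 2a
= 2 * (16)
= 32

32


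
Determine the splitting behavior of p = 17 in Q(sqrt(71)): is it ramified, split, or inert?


K = Q(sqrt(71)). Since d mod 4 = 3, disc(K) = 284.
Check p | disc: 284 mod 17 = 12.
p does not divide disc. Compute Legendre symbol (d/p):
3^((17-1)/2) mod 17 = -1
(d/p) = -1, so p is inert: (p) stays prime with e=1, f=2, g=1.
Therefore p is inert.

inert


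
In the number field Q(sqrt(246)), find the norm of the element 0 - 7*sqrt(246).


N(a + b*sqrt(d)) = a^2 - d*b^2
= (0)^2 - (246)*(-7)^2
= 0 - 12054
= -12054

-12054


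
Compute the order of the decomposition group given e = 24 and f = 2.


|D_P| = e * f
= 24 * 2
= 48

48


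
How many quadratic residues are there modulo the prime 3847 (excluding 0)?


For prime p, the number of non-zero quadratic residues is (p-1)/2.
= (3847-1)/2
= 1923

1923


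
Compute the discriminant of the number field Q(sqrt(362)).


For K = Q(sqrt(d)) with d squarefree: disc(K) = d if d = 1 mod 4, and disc(K) = 4d if d = 2 or 3 mod 4.
Here d = 362, and d mod 4 = 2.
d = 2 mod 4, not 1 (O_K = Z[sqrt(d)]), so disc(K) = 4d = 4 * (362) = 1448

1448


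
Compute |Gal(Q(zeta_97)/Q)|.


|Gal(Q(zeta_97)/Q)| = phi(97)
= 96

96


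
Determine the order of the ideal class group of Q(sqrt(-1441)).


K = Q(sqrt(-1441)). d mod 4 = 3, so D = disc(K) = 4d = -5764
h(K) equals the number of primitive reduced positive-definite forms (a, b, c) = a*x^2 + b*x*y + c*y^2 with b^2 - 4ac = D,
where reduced means |b| <= a <= c, with b >= 0 whenever |b| = a or a = c, and primitive means gcd(a, b, c) = 1.
Reduced forces 3a^2 <= |D| = 5764, so 1 <= a <= 43; b must have the parity of D, and c = (b^2 - D)/(4a) must be an integer >= a.
Enumerate a = 1..43, b in [-a, a]:
  a=1: (1, 0, 1441)  [1]
  a=2: (2, 2, 721)  [1]
  a=3..4: none
  a=5: (5, -4, 289), (5, 4, 289)  [2]
  a=6: none
  a=7: (7, -2, 206), (7, 2, 206)  [2]
  a=8..9: none
  a=10: (10, -6, 145), (10, 6, 145)  [2]
  a=11: (11, 0, 131)  [1]
  a=12..13: none
  a=14: (14, -2, 103), (14, 2, 103)  [2]
  a=15..16: none
  a=17: (17, -4, 85), (17, 4, 85)  [2]
  a=18..21: none
  a=22: (22, 22, 71)  [1]
  a=23: (23, -20, 67), (23, 20, 67)  [2]
  a=24: none
  a=25: (25, -6, 58), (25, 6, 58)  [2]
  a=26..28: none
  a=29: (29, -6, 50), (29, 6, 50)  [2]
  a=30: none
  a=31: (31, -8, 47), (31, 8, 47)  [2]
  a=32..33: none
  a=34: (34, -30, 49), (34, 30, 49)  [2]
  a=35: (35, -26, 46), (35, -16, 43), (35, 16, 43), (35, 26, 46)  [4]
  a=36..43: none
Total reduced forms: 1 + 1 + 2 + 2 + 2 + 1 + 2 + 2 + 1 + 2 + 2 + 2 + 2 + 2 + 4 = 28
h = 28

28


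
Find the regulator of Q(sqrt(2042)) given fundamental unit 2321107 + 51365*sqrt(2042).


epsilon = 2321107 + 51365*sqrt(2042)
= 4.6422e+06
R = ln(4.6422e+06)
= 15.3507

15.3507


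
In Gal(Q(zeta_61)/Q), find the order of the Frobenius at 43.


The Frobenius at p in Gal(Q(zeta_n)/Q) = (Z/nZ)* is the class of p, so its order is ord_61(43), the smallest k >= 1 with 43^k = 1 mod 61.
n = 61 = 61, phi(61) = 60; the order divides phi(n).
Divisors of 60: 1, 2, 3, 4, 5, 6, 10, 12, 15, 20, 30, 60
Repeated squaring mod 61: 43^1 = 43, 43^2 = 19, 43^4 = 56, 43^8 = 25, 43^16 = 15, 43^32 = 42
Test divisors in increasing order:
  k=1: 43^1 = 43 mod 61
  k=2: 43^2 = 19 mod 61
  k=3: 43^3 = 19 * 43 = 24 mod 61
  k=4: 43^4 = 56 mod 61
  k=5: 43^5 = 56 * 43 = 29 mod 61
  k=6: 43^6 = 56 * 19 = 27 mod 61
  k=10: 43^10 = 25 * 19 = 48 mod 61
  k=12: 43^12 = 25 * 56 = 58 mod 61
  k=15: 43^15 = 25 * 56 * 19 * 43 = 50 mod 61
  k=20: 43^20 = 15 * 56 = 47 mod 61
  k=30: 43^30 = 15 * 25 * 56 * 19 = 60 mod 61
  k=60: 43^60 = 42 * 15 * 25 * 56 = 1 mod 61  <- first divisor giving 1
Order = 60

60


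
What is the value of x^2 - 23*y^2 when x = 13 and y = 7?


x^2 - d*y^2
= 13^2 - 23*7^2
= 169 - 1127
= -958

-958


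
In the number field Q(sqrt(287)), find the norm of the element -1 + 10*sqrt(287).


N(a + b*sqrt(d)) = a^2 - d*b^2
= (-1)^2 - (287)*(10)^2
= 1 - 28700
= -28699

-28699


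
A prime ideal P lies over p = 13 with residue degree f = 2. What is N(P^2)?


N(P^a) = p^(a*f)
= 13^(2*2)
= 13^4
= 28561

28561


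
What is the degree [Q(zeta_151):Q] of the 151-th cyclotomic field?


The degree equals Euler's totient phi(151).
151 = 151
phi(151) = 150

150


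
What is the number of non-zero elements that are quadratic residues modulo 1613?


For prime p, the number of non-zero quadratic residues is (p-1)/2.
= (1613-1)/2
= 806

806


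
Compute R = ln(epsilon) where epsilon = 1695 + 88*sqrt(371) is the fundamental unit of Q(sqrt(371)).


epsilon = 1695 + 88*sqrt(371)
= 3389.9997
R = ln(3389.9997)
= 8.1286

8.1286


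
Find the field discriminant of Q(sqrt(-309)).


For K = Q(sqrt(d)) with d squarefree: disc(K) = d if d = 1 mod 4, and disc(K) = 4d if d = 2 or 3 mod 4.
Here d = -309, and d mod 4 = 3.
d = 3 mod 4, not 1 (O_K = Z[sqrt(d)]), so disc(K) = 4d = 4 * (-309) = -1236

-1236


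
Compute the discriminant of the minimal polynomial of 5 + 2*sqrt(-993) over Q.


The element 5 + 2*sqrt(-993) has minimal polynomial:
x^2 - 10*x + 3997
Discriminant = (-10)^2 - 4*(3997)
= 100 - 15988
= -15888

-15888


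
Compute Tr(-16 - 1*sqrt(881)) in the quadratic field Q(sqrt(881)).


Tr(a + b*sqrt(d)) = (a + b*sqrt(d)) + (a - b*sqrt(d)) = 2a
= 2 * (-16)
= -32

-32


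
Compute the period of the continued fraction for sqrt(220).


Run the CF algorithm for sqrt(220).
a_0 = floor(sqrt(220)) = 14; set m_0=0, q_0=1.
Recurrence: m' = q*a - m,  q' = (d - m'^2)/q,  a' = floor((a_0 + m')/q').
  step 1: m=14, q=24, a=1
  step 2: m=10, q=5, a=4
  step 3: m=10, q=24, a=1
  step 4: m=14, q=1, a=28
a_4 = 2*a_0 = 28, so the period closes here.
sqrt(220) = [14; 1, 4, 1, 28]
Period length = 4

4


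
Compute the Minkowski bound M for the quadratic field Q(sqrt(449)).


d = 449, d mod 4 = 1, so disc(K) = d = 449; |disc(K)| = 449
Real quadratic field, so n = 2, s = r2 = 0, r1 = 2
M = (n!/n^n) * (4/pi)^s * sqrt(|disc(K)|) = (2!/2^2) * (4/pi)^0 * sqrt(449)
= 0.5 * 1.000000 * 21.189620
= 10.5948

10.5948


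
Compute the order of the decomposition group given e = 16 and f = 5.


|D_P| = e * f
= 16 * 5
= 80

80


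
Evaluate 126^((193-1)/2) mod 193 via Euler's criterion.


p = 193 is prime and the exponent is (p-1)/2 = 96, so by Euler's criterion 126^96 = (126/193) = +1 or -1 mod 193.
Compute by square-and-multiply:
  96 = 64 + 32 (binary 1100000)
  Repeated squaring mod 193: 126^1 = 126, 126^2 = 50, 126^4 = 184, 126^8 = 81, 126^16 = 192, 126^32 = 1, 126^64 = 1
  126^96 = 126^64 * 126^32 = 1 * 1 mod 193
    1 * 1 = 1 = 1 mod 193
  126^96 = 1 mod 193
Result 1: 126 is a quadratic residue mod 193.
126^96 mod 193 = 1

1


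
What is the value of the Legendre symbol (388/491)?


p = 491 is prime, so compute (388/491) with the reciprocity algorithm (Jacobi-symbol steps: pull out 2s via (2/n), flip via reciprocity, reduce):
  pull out 2: (2/491) = -1  (since 491 mod 8 = 3)
  pull out 2: (2/491) = -1  (since 491 mod 8 = 3)
  reciprocity: (97/491) -> +(491/97)
  reduce: (6/97)
  pull out 2: (2/97) = +1  (since 97 mod 8 = 1)
  reciprocity: (3/97) -> +(97/3)
  reduce: (1/3)
  (1/3) = 1
Product of signs = 1
(388/491) = 1

1


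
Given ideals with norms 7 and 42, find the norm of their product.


N(IJ) = N(I) * N(J)
= 7 * 42
= 294

294


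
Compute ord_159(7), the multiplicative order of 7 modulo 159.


We want ord_159(7), the smallest k >= 1 with 7^k = 1 mod 159.
n = 159 = 3 * 53, phi(159) = 104; the order divides phi(n).
Divisors of 104: 1, 2, 4, 8, 13, 26, 52, 104
Repeated squaring mod 159: 7^1 = 7, 7^2 = 49, 7^4 = 16, 7^8 = 97, 7^16 = 28, 7^32 = 148, 7^64 = 121
Test divisors in increasing order:
  k=1: 7^1 = 7 mod 159
  k=2: 7^2 = 49 mod 159
  k=4: 7^4 = 16 mod 159
  k=8: 7^8 = 97 mod 159
  k=13: 7^13 = 97 * 16 * 7 = 52 mod 159
  k=26: 7^26 = 28 * 97 * 49 = 1 mod 159  <- first divisor giving 1
Order = 26

26


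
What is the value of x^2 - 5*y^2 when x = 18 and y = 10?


x^2 - d*y^2
= 18^2 - 5*10^2
= 324 - 500
= -176

-176


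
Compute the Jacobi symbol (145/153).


Compute (145/153) via quadratic reciprocity:
  reciprocity: (145/153) -> +(153/145)
  reduce: (8/145)
  pull out 2: (2/145) = +1  (since 145 mod 8 = 1)
  pull out 2: (2/145) = +1  (since 145 mod 8 = 1)
  pull out 2: (2/145) = +1  (since 145 mod 8 = 1)
  (1/145) = 1
Product of signs = 1

1


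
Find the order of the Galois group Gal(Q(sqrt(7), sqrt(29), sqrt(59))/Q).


The 3 square roots of distinct primes are multiplicatively independent over Q,
so [K:Q] = 2^3 and Gal(K/Q) is isomorphic to (Z/2Z)^3.
|Gal| = 2^3 = 8

8


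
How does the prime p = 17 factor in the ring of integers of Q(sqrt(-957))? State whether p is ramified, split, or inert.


K = Q(sqrt(-957)). Since d mod 4 = 3, disc(K) = -3828.
Check p | disc: -3828 mod 17 = 14.
p does not divide disc. Compute Legendre symbol (d/p):
12^((17-1)/2) mod 17 = -1
(d/p) = -1, so p is inert: (p) stays prime with e=1, f=2, g=1.
Therefore p is inert.

inert


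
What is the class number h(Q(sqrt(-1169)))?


K = Q(sqrt(-1169)). d mod 4 = 3, so D = disc(K) = 4d = -4676
h(K) equals the number of primitive reduced positive-definite forms (a, b, c) = a*x^2 + b*x*y + c*y^2 with b^2 - 4ac = D,
where reduced means |b| <= a <= c, with b >= 0 whenever |b| = a or a = c, and primitive means gcd(a, b, c) = 1.
Reduced forces 3a^2 <= |D| = 4676, so 1 <= a <= 39; b must have the parity of D, and c = (b^2 - D)/(4a) must be an integer >= a.
Enumerate a = 1..39, b in [-a, a]:
  a=1: (1, 0, 1169)  [1]
  a=2: (2, 2, 585)  [1]
  a=3: (3, -2, 390), (3, 2, 390)  [2]
  a=4: none
  a=5: (5, -2, 234), (5, 2, 234)  [2]
  a=6: (6, -2, 195), (6, 2, 195)  [2]
  a=7: (7, 0, 167)  [1]
  a=8: none
  a=9: (9, -2, 130), (9, 2, 130)  [2]
  a=10: (10, -2, 117), (10, 2, 117)  [2]
  a=11..12: none
  a=13: (13, -2, 90), (13, 2, 90)  [2]
  a=14: (14, 14, 87)  [1]
  a=15: (15, -8, 79), (15, -2, 78), (15, 2, 78), (15, 8, 79)  [4]
  a=16: none
  a=17: (17, -4, 69), (17, 4, 69)  [2]
  a=18: (18, -2, 65), (18, 2, 65)  [2]
  a=19: (19, -6, 62), (19, 6, 62)  [2]
  a=20: none
  a=21: (21, -14, 58), (21, 14, 58)  [2]
  a=22: none
  a=23: (23, -4, 51), (23, 4, 51)  [2]
  a=24: none
  a=25: (25, -18, 50), (25, 18, 50)  [2]
  a=26: (26, -2, 45), (26, 2, 45)  [2]
  a=27: (27, -20, 47), (27, 20, 47)  [2]
  a=28: none
  a=29: (29, -14, 42), (29, 14, 42)  [2]
  a=30: (30, -22, 43), (30, -2, 39), (30, 2, 39), (30, 22, 43)  [4]
  a=31: (31, -6, 38), (31, 6, 38)  [2]
  a=32..33: none
  a=34: (34, -30, 41), (34, 30, 41)  [2]
  a=35: (35, -28, 39), (35, 28, 39)  [2]
  a=36..39: none
Total reduced forms: 1 + 1 + 2 + 2 + 2 + 1 + 2 + 2 + 2 + 1 + 4 + 2 + 2 + 2 + 2 + 2 + 2 + 2 + 2 + 2 + 4 + 2 + 2 + 2 = 48
h = 48

48


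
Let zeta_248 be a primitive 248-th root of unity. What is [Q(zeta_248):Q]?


The degree equals Euler's totient phi(248).
248 = 2^3 * 31
phi(248) = 120

120


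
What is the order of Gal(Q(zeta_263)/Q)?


|Gal(Q(zeta_263)/Q)| = phi(263)
= 262

262


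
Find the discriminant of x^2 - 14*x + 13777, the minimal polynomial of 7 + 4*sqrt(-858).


The element 7 + 4*sqrt(-858) has minimal polynomial:
x^2 - 14*x + 13777
Discriminant = (-14)^2 - 4*(13777)
= 196 - 55108
= -54912

-54912


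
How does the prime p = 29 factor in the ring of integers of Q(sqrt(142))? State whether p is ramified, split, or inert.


K = Q(sqrt(142)). Since d mod 4 = 2, disc(K) = 568.
Check p | disc: 568 mod 29 = 17.
p does not divide disc. Compute Legendre symbol (d/p):
26^((29-1)/2) mod 29 = -1
(d/p) = -1, so p is inert: (p) stays prime with e=1, f=2, g=1.
Therefore p is inert.

inert


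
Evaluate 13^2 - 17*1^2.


x^2 - d*y^2
= 13^2 - 17*1^2
= 169 - 17
= 152

152


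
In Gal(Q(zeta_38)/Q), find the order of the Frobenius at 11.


The Frobenius at p in Gal(Q(zeta_n)/Q) = (Z/nZ)* is the class of p, so its order is ord_38(11), the smallest k >= 1 with 11^k = 1 mod 38.
n = 38 = 2 * 19, phi(38) = 18; the order divides phi(n).
Divisors of 18: 1, 2, 3, 6, 9, 18
Repeated squaring mod 38: 11^1 = 11, 11^2 = 7, 11^4 = 11, 11^8 = 7, 11^16 = 11
Test divisors in increasing order:
  k=1: 11^1 = 11 mod 38
  k=2: 11^2 = 7 mod 38
  k=3: 11^3 = 7 * 11 = 1 mod 38  <- first divisor giving 1
Order = 3

3


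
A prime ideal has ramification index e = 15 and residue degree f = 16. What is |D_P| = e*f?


|D_P| = e * f
= 15 * 16
= 240

240


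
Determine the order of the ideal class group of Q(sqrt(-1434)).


K = Q(sqrt(-1434)). d mod 4 = 2, so D = disc(K) = 4d = -5736
h(K) equals the number of primitive reduced positive-definite forms (a, b, c) = a*x^2 + b*x*y + c*y^2 with b^2 - 4ac = D,
where reduced means |b| <= a <= c, with b >= 0 whenever |b| = a or a = c, and primitive means gcd(a, b, c) = 1.
Reduced forces 3a^2 <= |D| = 5736, so 1 <= a <= 43; b must have the parity of D, and c = (b^2 - D)/(4a) must be an integer >= a.
Enumerate a = 1..43, b in [-a, a]:
  a=1: (1, 0, 1434)  [1]
  a=2: (2, 0, 717)  [1]
  a=3: (3, 0, 478)  [1]
  a=4: none
  a=5: (5, -2, 287), (5, 2, 287)  [2]
  a=6: (6, 0, 239)  [1]
  a=7: (7, -2, 205), (7, 2, 205)  [2]
  a=8..9: none
  a=10: (10, -8, 145), (10, 8, 145)  [2]
  a=11..12: none
  a=13: (13, -6, 111), (13, 6, 111)  [2]
  a=14: (14, -12, 105), (14, 12, 105)  [2]
  a=15: (15, -12, 98), (15, 12, 98)  [2]
  a=16..20: none
  a=21: (21, -12, 70), (21, 12, 70)  [2]
  a=22..24: none
  a=25: (25, -8, 58), (25, 8, 58)  [2]
  a=26: (26, -20, 59), (26, 20, 59)  [2]
  a=27..28: none
  a=29: (29, -8, 50), (29, 8, 50)  [2]
  a=30: (30, -12, 49), (30, 12, 49)  [2]
  a=31..34: none
  a=35: (35, -12, 42), (35, -2, 41), (35, 2, 41), (35, 12, 42)  [4]
  a=36: none
  a=37: (37, -6, 39), (37, 6, 39)  [2]
  a=38..43: none
Total reduced forms: 1 + 1 + 1 + 2 + 1 + 2 + 2 + 2 + 2 + 2 + 2 + 2 + 2 + 2 + 2 + 4 + 2 = 32
h = 32

32


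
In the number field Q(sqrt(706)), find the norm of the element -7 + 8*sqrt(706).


N(a + b*sqrt(d)) = a^2 - d*b^2
= (-7)^2 - (706)*(8)^2
= 49 - 45184
= -45135

-45135


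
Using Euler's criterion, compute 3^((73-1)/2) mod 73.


p = 73 is prime and the exponent is (p-1)/2 = 36, so by Euler's criterion 3^36 = (3/73) = +1 or -1 mod 73.
Compute by square-and-multiply:
  36 = 32 + 4 (binary 100100)
  Repeated squaring mod 73: 3^1 = 3, 3^2 = 9, 3^4 = 8, 3^8 = 64, 3^16 = 8, 3^32 = 64
  3^36 = 3^32 * 3^4 = 64 * 8 mod 73
    64 * 8 = 512 = 1 mod 73
  3^36 = 1 mod 73
Result 1: 3 is a quadratic residue mod 73.
3^36 mod 73 = 1

1


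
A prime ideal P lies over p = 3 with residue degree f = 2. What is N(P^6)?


N(P^a) = p^(a*f)
= 3^(6*2)
= 3^12
= 531441

531441


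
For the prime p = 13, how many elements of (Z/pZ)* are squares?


For prime p, the number of non-zero quadratic residues is (p-1)/2.
= (13-1)/2
= 6

6


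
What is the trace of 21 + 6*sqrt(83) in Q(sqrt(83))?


Tr(a + b*sqrt(d)) = (a + b*sqrt(d)) + (a - b*sqrt(d)) = 2a
= 2 * (21)
= 42

42


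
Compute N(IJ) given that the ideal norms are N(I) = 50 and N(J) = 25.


N(IJ) = N(I) * N(J)
= 50 * 25
= 1250

1250


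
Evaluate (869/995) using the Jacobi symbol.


Compute (869/995) via quadratic reciprocity:
  reciprocity: (869/995) -> +(995/869)
  reduce: (126/869)
  pull out 2: (2/869) = -1  (since 869 mod 8 = 5)
  reciprocity: (63/869) -> +(869/63)
  reduce: (50/63)
  pull out 2: (2/63) = +1  (since 63 mod 8 = 7)
  reciprocity: (25/63) -> +(63/25)
  reduce: (13/25)
  reciprocity: (13/25) -> +(25/13)
  reduce: (12/13)
  pull out 2: (2/13) = -1  (since 13 mod 8 = 5)
  pull out 2: (2/13) = -1  (since 13 mod 8 = 5)
  reciprocity: (3/13) -> +(13/3)
  reduce: (1/3)
  (1/3) = 1
Product of signs = -1

-1


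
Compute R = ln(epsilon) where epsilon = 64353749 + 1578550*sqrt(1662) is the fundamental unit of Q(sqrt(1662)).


epsilon = 64353749 + 1578550*sqrt(1662)
= 1.2871e+08
R = ln(1.2871e+08)
= 18.6731

18.6731


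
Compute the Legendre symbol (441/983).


p = 983 is prime, so compute (441/983) with the reciprocity algorithm (Jacobi-symbol steps: pull out 2s via (2/n), flip via reciprocity, reduce):
  reciprocity: (441/983) -> +(983/441)
  reduce: (101/441)
  reciprocity: (101/441) -> +(441/101)
  reduce: (37/101)
  reciprocity: (37/101) -> +(101/37)
  reduce: (27/37)
  reciprocity: (27/37) -> +(37/27)
  reduce: (10/27)
  pull out 2: (2/27) = -1  (since 27 mod 8 = 3)
  reciprocity: (5/27) -> +(27/5)
  reduce: (2/5)
  pull out 2: (2/5) = -1  (since 5 mod 8 = 5)
  (1/5) = 1
Product of signs = 1
(441/983) = 1

1


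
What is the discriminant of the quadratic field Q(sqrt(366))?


For K = Q(sqrt(d)) with d squarefree: disc(K) = d if d = 1 mod 4, and disc(K) = 4d if d = 2 or 3 mod 4.
Here d = 366, and d mod 4 = 2.
d = 2 mod 4, not 1 (O_K = Z[sqrt(d)]), so disc(K) = 4d = 4 * (366) = 1464

1464


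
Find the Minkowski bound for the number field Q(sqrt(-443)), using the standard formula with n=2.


d = -443, d mod 4 = 1, so disc(K) = d = -443; |disc(K)| = 443
Imaginary quadratic field, so n = 2, s = r2 = 1, r1 = 0
M = (n!/n^n) * (4/pi)^s * sqrt(|disc(K)|) = (2!/2^2) * (4/pi)^1 * sqrt(443)
= 0.5 * 1.273240 * 21.047565
= 13.3993

13.3993


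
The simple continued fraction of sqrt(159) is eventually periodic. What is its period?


Run the CF algorithm for sqrt(159).
a_0 = floor(sqrt(159)) = 12; set m_0=0, q_0=1.
Recurrence: m' = q*a - m,  q' = (d - m'^2)/q,  a' = floor((a_0 + m')/q').
  step 1: m=12, q=15, a=1
  step 2: m=3, q=10, a=1
  step 3: m=7, q=11, a=1
  step 4: m=4, q=13, a=1
  step 5: m=9, q=6, a=3
  step 6: m=9, q=13, a=1
  step 7: m=4, q=11, a=1
  step 8: m=7, q=10, a=1
  step 9: m=3, q=15, a=1
  step 10: m=12, q=1, a=24
a_10 = 2*a_0 = 24, so the period closes here.
sqrt(159) = [12; 1, 1, 1, 1, 3, 1, 1, 1, 1, 24]
Period length = 10

10


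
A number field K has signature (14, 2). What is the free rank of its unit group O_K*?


By Dirichlet's unit theorem:
rank = r1 + r2 - 1
= 14 + 2 - 1
= 15

15


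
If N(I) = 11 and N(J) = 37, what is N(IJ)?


N(IJ) = N(I) * N(J)
= 11 * 37
= 407

407


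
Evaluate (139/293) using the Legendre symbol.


p = 293 is prime, so compute (139/293) with the reciprocity algorithm (Jacobi-symbol steps: pull out 2s via (2/n), flip via reciprocity, reduce):
  reciprocity: (139/293) -> +(293/139)
  reduce: (15/139)
  reciprocity: (15/139) -> -(139/15)
  reduce: (4/15)
  pull out 2: (2/15) = +1  (since 15 mod 8 = 7)
  pull out 2: (2/15) = +1  (since 15 mod 8 = 7)
  (1/15) = 1
Product of signs = -1
(139/293) = -1

-1


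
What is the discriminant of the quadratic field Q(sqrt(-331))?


For K = Q(sqrt(d)) with d squarefree: disc(K) = d if d = 1 mod 4, and disc(K) = 4d if d = 2 or 3 mod 4.
Here d = -331, and d mod 4 = 1.
d = 1 mod 4 (O_K = Z[(1+sqrt(d))/2]), so disc(K) = d = -331

-331


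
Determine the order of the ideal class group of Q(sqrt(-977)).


K = Q(sqrt(-977)). d mod 4 = 3, so D = disc(K) = 4d = -3908
h(K) equals the number of primitive reduced positive-definite forms (a, b, c) = a*x^2 + b*x*y + c*y^2 with b^2 - 4ac = D,
where reduced means |b| <= a <= c, with b >= 0 whenever |b| = a or a = c, and primitive means gcd(a, b, c) = 1.
Reduced forces 3a^2 <= |D| = 3908, so 1 <= a <= 36; b must have the parity of D, and c = (b^2 - D)/(4a) must be an integer >= a.
Enumerate a = 1..36, b in [-a, a]:
  a=1: (1, 0, 977)  [1]
  a=2: (2, 2, 489)  [1]
  a=3: (3, -2, 326), (3, 2, 326)  [2]
  a=4..5: none
  a=6: (6, -2, 163), (6, 2, 163)  [2]
  a=7..8: none
  a=9: (9, -4, 109), (9, 4, 109)  [2]
  a=10..16: none
  a=17: (17, -6, 58), (17, 6, 58)  [2]
  a=18: (18, -14, 57), (18, 14, 57)  [2]
  a=19: (19, -14, 54), (19, 14, 54)  [2]
  a=20..22: none
  a=23: (23, -18, 46), (23, 18, 46)  [2]
  a=24..26: none
  a=27: (27, -14, 38), (27, 14, 38)  [2]
  a=28: none
  a=29: (29, -6, 34), (29, 6, 34)  [2]
  a=30..36: none
Total reduced forms: 1 + 1 + 2 + 2 + 2 + 2 + 2 + 2 + 2 + 2 + 2 = 20
h = 20

20


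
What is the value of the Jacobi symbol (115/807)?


Compute (115/807) via quadratic reciprocity:
  reciprocity: (115/807) -> -(807/115)
  reduce: (2/115)
  pull out 2: (2/115) = -1  (since 115 mod 8 = 3)
  (1/115) = 1
Product of signs = 1

1


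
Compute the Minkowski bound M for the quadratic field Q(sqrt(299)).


d = 299, d mod 4 = 3, so disc(K) = 4d = 1196; |disc(K)| = 1196
Real quadratic field, so n = 2, s = r2 = 0, r1 = 2
M = (n!/n^n) * (4/pi)^s * sqrt(|disc(K)|) = (2!/2^2) * (4/pi)^0 * sqrt(1196)
= 0.5 * 1.000000 * 34.583233
= 17.2916

17.2916


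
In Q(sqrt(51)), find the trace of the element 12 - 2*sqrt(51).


Tr(a + b*sqrt(d)) = (a + b*sqrt(d)) + (a - b*sqrt(d)) = 2a
= 2 * (12)
= 24

24


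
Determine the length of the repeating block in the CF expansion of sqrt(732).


Run the CF algorithm for sqrt(732).
a_0 = floor(sqrt(732)) = 27; set m_0=0, q_0=1.
Recurrence: m' = q*a - m,  q' = (d - m'^2)/q,  a' = floor((a_0 + m')/q').
  step 1: m=27, q=3, a=18
  step 2: m=27, q=1, a=54
a_2 = 2*a_0 = 54, so the period closes here.
sqrt(732) = [27; 18, 54]
Period length = 2

2


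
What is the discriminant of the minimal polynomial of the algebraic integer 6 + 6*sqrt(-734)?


The element 6 + 6*sqrt(-734) has minimal polynomial:
x^2 - 12*x + 26460
Discriminant = (-12)^2 - 4*(26460)
= 144 - 105840
= -105696

-105696


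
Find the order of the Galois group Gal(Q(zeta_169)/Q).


|Gal(Q(zeta_169)/Q)| = phi(169)
= 156

156


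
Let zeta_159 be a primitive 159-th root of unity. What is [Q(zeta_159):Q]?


The degree equals Euler's totient phi(159).
159 = 3 * 53
phi(159) = 104

104


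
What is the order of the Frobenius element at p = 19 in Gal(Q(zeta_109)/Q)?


The Frobenius at p in Gal(Q(zeta_n)/Q) = (Z/nZ)* is the class of p, so its order is ord_109(19), the smallest k >= 1 with 19^k = 1 mod 109.
n = 109 = 109, phi(109) = 108; the order divides phi(n).
Divisors of 108: 1, 2, 3, 4, 6, 9, 12, 18, 27, 36, 54, 108
Repeated squaring mod 109: 19^1 = 19, 19^2 = 34, 19^4 = 66, 19^8 = 105, 19^16 = 16, 19^32 = 38, 19^64 = 27
Test divisors in increasing order:
  k=1: 19^1 = 19 mod 109
  k=2: 19^2 = 34 mod 109
  k=3: 19^3 = 34 * 19 = 101 mod 109
  k=4: 19^4 = 66 mod 109
  k=6: 19^6 = 66 * 34 = 64 mod 109
  k=9: 19^9 = 105 * 19 = 33 mod 109
  k=12: 19^12 = 105 * 66 = 63 mod 109
  k=18: 19^18 = 16 * 34 = 108 mod 109
  k=27: 19^27 = 16 * 105 * 34 * 19 = 76 mod 109
  k=36: 19^36 = 38 * 66 = 1 mod 109  <- first divisor giving 1
Order = 36

36


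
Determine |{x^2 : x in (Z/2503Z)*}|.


For prime p, the number of non-zero quadratic residues is (p-1)/2.
= (2503-1)/2
= 1251

1251


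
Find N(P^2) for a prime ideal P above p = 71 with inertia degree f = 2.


N(P^a) = p^(a*f)
= 71^(2*2)
= 71^4
= 25411681

25411681


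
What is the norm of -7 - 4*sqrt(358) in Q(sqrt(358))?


N(a + b*sqrt(d)) = a^2 - d*b^2
= (-7)^2 - (358)*(-4)^2
= 49 - 5728
= -5679

-5679


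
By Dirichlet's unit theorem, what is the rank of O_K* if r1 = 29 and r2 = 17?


By Dirichlet's unit theorem:
rank = r1 + r2 - 1
= 29 + 17 - 1
= 45

45


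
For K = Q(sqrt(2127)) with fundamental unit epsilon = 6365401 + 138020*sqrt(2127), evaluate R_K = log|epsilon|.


epsilon = 6365401 + 138020*sqrt(2127)
= 1.2731e+07
R = ln(1.2731e+07)
= 16.3595

16.3595


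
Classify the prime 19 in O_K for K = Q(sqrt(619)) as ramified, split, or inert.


K = Q(sqrt(619)). Since d mod 4 = 3, disc(K) = 2476.
Check p | disc: 2476 mod 19 = 6.
p does not divide disc. Compute Legendre symbol (d/p):
11^((19-1)/2) mod 19 = 1
(d/p) = 1, so p splits: (p) = P*P' with e=1, f=1, g=2.
Therefore p is split.

split


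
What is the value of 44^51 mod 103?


p = 103 is prime and the exponent is (p-1)/2 = 51, so by Euler's criterion 44^51 = (44/103) = +1 or -1 mod 103.
Compute by square-and-multiply:
  51 = 32 + 16 + 2 + 1 (binary 110011)
  Repeated squaring mod 103: 44^1 = 44, 44^2 = 82, 44^4 = 29, 44^8 = 17, 44^16 = 83, 44^32 = 91
  44^51 = 44^32 * 44^16 * 44^2 * 44^1 = 91 * 83 * 82 * 44 mod 103
    91 * 83 = 7553 = 34 mod 103
    34 * 82 = 2788 = 7 mod 103
    7 * 44 = 308 = 102 mod 103
  44^51 = 102 mod 103
Result 102 = p - 1 = -1 mod 103: 44 is a quadratic non-residue mod 103. As a residue in [0, p-1] the value is 102.
44^51 mod 103 = 102

102


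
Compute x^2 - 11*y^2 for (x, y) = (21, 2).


x^2 - d*y^2
= 21^2 - 11*2^2
= 441 - 44
= 397

397


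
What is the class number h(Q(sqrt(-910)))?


K = Q(sqrt(-910)). d mod 4 = 2, so D = disc(K) = 4d = -3640
h(K) equals the number of primitive reduced positive-definite forms (a, b, c) = a*x^2 + b*x*y + c*y^2 with b^2 - 4ac = D,
where reduced means |b| <= a <= c, with b >= 0 whenever |b| = a or a = c, and primitive means gcd(a, b, c) = 1.
Reduced forces 3a^2 <= |D| = 3640, so 1 <= a <= 34; b must have the parity of D, and c = (b^2 - D)/(4a) must be an integer >= a.
Enumerate a = 1..34, b in [-a, a]:
  a=1: (1, 0, 910)  [1]
  a=2: (2, 0, 455)  [1]
  a=3..4: none
  a=5: (5, 0, 182)  [1]
  a=6: none
  a=7: (7, 0, 130)  [1]
  a=8..9: none
  a=10: (10, 0, 91)  [1]
  a=11: (11, -10, 85), (11, 10, 85)  [2]
  a=12: none
  a=13: (13, 0, 70)  [1]
  a=14: (14, 0, 65)  [1]
  a=15..16: none
  a=17: (17, -10, 55), (17, 10, 55)  [2]
  a=18..21: none
  a=22: (22, -12, 43), (22, 12, 43)  [2]
  a=23..25: none
  a=26: (26, 0, 35)  [1]
  a=27..30: none
  a=31: (31, -24, 34), (31, 24, 34)  [2]
  a=32..34: none
Total reduced forms: 1 + 1 + 1 + 1 + 1 + 2 + 1 + 1 + 2 + 2 + 1 + 2 = 16
h = 16

16


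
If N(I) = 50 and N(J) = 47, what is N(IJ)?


N(IJ) = N(I) * N(J)
= 50 * 47
= 2350

2350


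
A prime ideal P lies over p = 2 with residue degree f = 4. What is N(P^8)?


N(P^a) = p^(a*f)
= 2^(8*4)
= 2^32
= 4294967296

4294967296


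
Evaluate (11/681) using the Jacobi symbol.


Compute (11/681) via quadratic reciprocity:
  reciprocity: (11/681) -> +(681/11)
  reduce: (10/11)
  pull out 2: (2/11) = -1  (since 11 mod 8 = 3)
  reciprocity: (5/11) -> +(11/5)
  reduce: (1/5)
  (1/5) = 1
Product of signs = -1

-1


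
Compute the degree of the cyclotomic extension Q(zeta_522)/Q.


The degree equals Euler's totient phi(522).
522 = 2 * 3^2 * 29
phi(522) = 168

168


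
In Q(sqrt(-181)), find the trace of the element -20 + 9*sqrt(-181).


Tr(a + b*sqrt(d)) = (a + b*sqrt(d)) + (a - b*sqrt(d)) = 2a
= 2 * (-20)
= -40

-40


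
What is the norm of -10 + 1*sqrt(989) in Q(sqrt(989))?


N(a + b*sqrt(d)) = a^2 - d*b^2
= (-10)^2 - (989)*(1)^2
= 100 - 989
= -889

-889


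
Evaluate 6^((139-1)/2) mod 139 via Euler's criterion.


p = 139 is prime and the exponent is (p-1)/2 = 69, so by Euler's criterion 6^69 = (6/139) = +1 or -1 mod 139.
Compute by square-and-multiply:
  69 = 64 + 4 + 1 (binary 1000101)
  Repeated squaring mod 139: 6^1 = 6, 6^2 = 36, 6^4 = 45, 6^8 = 79, 6^16 = 125, 6^32 = 57, 6^64 = 52
  6^69 = 6^64 * 6^4 * 6^1 = 52 * 45 * 6 mod 139
    52 * 45 = 2340 = 116 mod 139
    116 * 6 = 696 = 1 mod 139
  6^69 = 1 mod 139
Result 1: 6 is a quadratic residue mod 139.
6^69 mod 139 = 1

1


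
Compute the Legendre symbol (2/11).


p = 11 is prime, so compute (2/11) with the reciprocity algorithm (Jacobi-symbol steps: pull out 2s via (2/n), flip via reciprocity, reduce):
  pull out 2: (2/11) = -1  (since 11 mod 8 = 3)
  (1/11) = 1
Product of signs = -1
(2/11) = -1

-1


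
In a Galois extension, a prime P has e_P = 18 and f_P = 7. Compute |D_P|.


|D_P| = e * f
= 18 * 7
= 126

126


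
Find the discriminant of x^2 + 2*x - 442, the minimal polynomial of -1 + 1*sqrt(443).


The element -1 + 1*sqrt(443) has minimal polynomial:
x^2 + 2*x - 442
Discriminant = (2)^2 - 4*(-442)
= 4 + 1768
= 1772

1772


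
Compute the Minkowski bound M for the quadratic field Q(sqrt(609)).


d = 609, d mod 4 = 1, so disc(K) = d = 609; |disc(K)| = 609
Real quadratic field, so n = 2, s = r2 = 0, r1 = 2
M = (n!/n^n) * (4/pi)^s * sqrt(|disc(K)|) = (2!/2^2) * (4/pi)^0 * sqrt(609)
= 0.5 * 1.000000 * 24.677925
= 12.3390

12.3390


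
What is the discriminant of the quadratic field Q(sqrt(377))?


For K = Q(sqrt(d)) with d squarefree: disc(K) = d if d = 1 mod 4, and disc(K) = 4d if d = 2 or 3 mod 4.
Here d = 377, and d mod 4 = 1.
d = 1 mod 4 (O_K = Z[(1+sqrt(d))/2]), so disc(K) = d = 377

377


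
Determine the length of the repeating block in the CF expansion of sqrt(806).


Run the CF algorithm for sqrt(806).
a_0 = floor(sqrt(806)) = 28; set m_0=0, q_0=1.
Recurrence: m' = q*a - m,  q' = (d - m'^2)/q,  a' = floor((a_0 + m')/q').
  step 1: m=28, q=22, a=2
  step 2: m=16, q=25, a=1
  step 3: m=9, q=29, a=1
  step 4: m=20, q=14, a=3
  step 5: m=22, q=23, a=2
  step 6: m=24, q=10, a=5
  step 7: m=26, q=13, a=4
  step 8: m=26, q=10, a=5
  step 9: m=24, q=23, a=2
  step 10: m=22, q=14, a=3
  step 11: m=20, q=29, a=1
  step 12: m=9, q=25, a=1
  step 13: m=16, q=22, a=2
  step 14: m=28, q=1, a=56
a_14 = 2*a_0 = 56, so the period closes here.
sqrt(806) = [28; 2, 1, 1, 3, 2, 5, 4, 5, 2, 3, 1, 1, 2, 56]
Period length = 14

14
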